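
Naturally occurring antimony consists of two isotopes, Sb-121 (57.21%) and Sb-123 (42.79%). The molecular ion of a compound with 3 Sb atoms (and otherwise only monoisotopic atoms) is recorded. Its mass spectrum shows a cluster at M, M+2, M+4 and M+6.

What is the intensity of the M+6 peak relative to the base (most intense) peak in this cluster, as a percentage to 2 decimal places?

18.65%

Binomial terms of (0.5721 + 0.4279)^3: M 0.1872, M+2 0.4202, M+4 0.3143, M+6 0.0783 → M+2 is the base peak.
P(M+2) = C(3,1) × 0.5721^2 × 0.4279^1 = 3 × 0.32729841 × 0.4279 = 0.420153 (base)
P(M+6) = C(3,3) × 0.5721^0 × 0.4279^3 = 1 × 1.0000 × 0.07834781 = 0.078348
Relative intensity = 0.078348 / 0.420153 × 100 = 18.65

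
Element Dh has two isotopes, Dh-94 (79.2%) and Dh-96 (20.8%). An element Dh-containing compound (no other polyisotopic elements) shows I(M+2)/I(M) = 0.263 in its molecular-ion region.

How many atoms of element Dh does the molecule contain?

1

The M+2/M ratio from n Dh atoms is n · q/p = n · 0.208/0.792.
n = 0.263 × 0.792/0.208 = 1.00 ≈ 1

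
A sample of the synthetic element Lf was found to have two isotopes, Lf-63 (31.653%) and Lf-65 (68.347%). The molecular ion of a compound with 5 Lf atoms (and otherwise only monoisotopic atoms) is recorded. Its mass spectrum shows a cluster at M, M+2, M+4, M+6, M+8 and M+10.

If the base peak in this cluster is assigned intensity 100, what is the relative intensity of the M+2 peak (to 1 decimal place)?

9.9

Binomial terms of (0.31653 + 0.68347)^5: M 0.0032, M+2 0.0343, M+4 0.1481, M+6 0.3199, M+8 0.3454, M+10 0.1491 → M+8 is the base peak.
P(M+8) = C(5,4) × 0.31653^1 × 0.68347^4 = 5 × 0.31653 × 0.2182116 = 0.345353 (base)
P(M+2) = C(5,1) × 0.31653^4 × 0.68347^1 = 5 × 0.01003828 × 0.68347 = 0.034304
Relative intensity = 0.034304 / 0.345353 × 100 = 9.9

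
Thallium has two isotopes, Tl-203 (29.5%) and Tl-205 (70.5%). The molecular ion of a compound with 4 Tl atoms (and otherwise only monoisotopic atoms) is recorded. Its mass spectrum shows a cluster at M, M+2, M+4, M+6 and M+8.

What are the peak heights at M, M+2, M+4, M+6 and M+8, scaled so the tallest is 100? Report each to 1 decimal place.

Expanding (0.295 + 0.705)^4:
P(M) = 0.295^4 = 0.007573
P(M+2) = 4 × 0.295^3 × 0.705^1 = 0.072396
P(M+4) = 6 × 0.295^2 × 0.705^2 = 0.259522
P(M+6) = 4 × 0.295^1 × 0.705^3 = 0.413475
P(M+8) = 0.705^4 = 0.247034
The M+6 peak is largest (0.413475); scaling to 100 gives 1.8 : 17.5 : 62.8 : 100.0 : 59.7.

1.8 : 17.5 : 62.8 : 100.0 : 59.7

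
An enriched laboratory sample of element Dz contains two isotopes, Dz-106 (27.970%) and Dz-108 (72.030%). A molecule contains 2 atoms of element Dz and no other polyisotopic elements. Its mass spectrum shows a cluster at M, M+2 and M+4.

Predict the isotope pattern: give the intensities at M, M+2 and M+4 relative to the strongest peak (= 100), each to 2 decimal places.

15.08 : 77.66 : 100.00

The 2 Dz atoms are independent, so intensities follow the terms of (0.27970 + 0.72030)^2.
P(M) = 0.27970^2 = 0.078232
P(M+2) = 2 × 0.27970^1 × 0.72030^1 = 0.402936
P(M+4) = 0.72030^2 = 0.518832
The M+4 peak is largest (0.518832); scaling to 100 gives 15.08 : 77.66 : 100.00.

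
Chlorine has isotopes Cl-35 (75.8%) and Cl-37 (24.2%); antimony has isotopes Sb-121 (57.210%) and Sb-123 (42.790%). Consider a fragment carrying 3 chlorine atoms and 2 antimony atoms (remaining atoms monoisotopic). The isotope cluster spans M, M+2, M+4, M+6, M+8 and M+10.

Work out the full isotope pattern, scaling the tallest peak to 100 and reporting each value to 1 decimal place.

40.8 : 100.0 : 93.7 : 41.8 : 9.0 : 0.7

Chlorine pattern (n=3): 0.43551951 : 0.41713346 : 0.13317454 : 0.01417249
Antimony pattern (n=2): 0.32729841 : 0.48960318 : 0.18309841
Convolve the two distributions (both contribute in 2-u steps):
  M: 0.43551951×0.32729841 = 0.142545
  M+2: 0.43551951×0.48960318 + 0.41713346×0.32729841 = 0.349759
  M+4: 0.43551951×0.18309841 + 0.41713346×0.48960318 + 0.13317454×0.32729841 = 0.327561
  M+6: 0.41713346×0.18309841 + 0.13317454×0.48960318 + 0.01417249×0.32729841 = 0.146218
  M+8: 0.13317454×0.18309841 + 0.01417249×0.48960318 = 0.031323
  M+10: 0.01417249×0.18309841 = 0.002595
Scale to base peak (0.349759) = 100: 40.8 : 100.0 : 93.7 : 41.8 : 9.0 : 0.7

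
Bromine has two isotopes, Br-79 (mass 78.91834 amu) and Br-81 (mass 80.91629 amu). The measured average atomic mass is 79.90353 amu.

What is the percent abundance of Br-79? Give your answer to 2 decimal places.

50.69%

Let x be the fractional abundance of Br-79; then Br-81 has abundance 1 − x.
78.91834·x + 80.91629·(1 − x) = 79.90353
(78.91834 − 80.91629)·x = 79.90353 − 80.91629
x = -1.01276 / -1.99795 = 0.50690 → 50.69% Br-79, 49.31% Br-81.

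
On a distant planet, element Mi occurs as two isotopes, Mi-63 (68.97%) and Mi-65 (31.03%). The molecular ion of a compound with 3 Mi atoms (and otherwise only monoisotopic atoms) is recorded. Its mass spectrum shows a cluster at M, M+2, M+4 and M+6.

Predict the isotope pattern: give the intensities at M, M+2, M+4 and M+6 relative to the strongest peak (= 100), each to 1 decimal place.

74.1 : 100.0 : 45.0 : 6.7

The 3 Mi atoms are independent, so intensities follow the terms of (0.6897 + 0.3103)^3.
P(M) = 0.6897^3 = 0.328081
P(M+2) = 3 × 0.6897^2 × 0.3103^1 = 0.442816
P(M+4) = 3 × 0.6897^1 × 0.3103^2 = 0.199226
P(M+6) = 0.3103^3 = 0.029878
The M+2 peak is largest (0.442816); scaling to 100 gives 74.1 : 100.0 : 45.0 : 6.7.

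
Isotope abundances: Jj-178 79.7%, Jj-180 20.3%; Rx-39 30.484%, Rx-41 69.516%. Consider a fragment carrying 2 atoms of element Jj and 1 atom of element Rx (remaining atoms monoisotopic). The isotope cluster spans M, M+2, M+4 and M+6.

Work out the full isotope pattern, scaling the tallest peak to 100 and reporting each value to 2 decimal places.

Element Jj pattern (n=2): 0.635209 : 0.323582 : 0.041209
Element Rx pattern (n=1): 0.30484 : 0.69516
Convolve the two distributions (both contribute in 2-u steps):
  M: 0.635209×0.30484 = 0.193637
  M+2: 0.635209×0.69516 + 0.323582×0.30484 = 0.540213
  M+4: 0.323582×0.69516 + 0.041209×0.30484 = 0.237503
  M+6: 0.041209×0.69516 = 0.028647
Scale to base peak (0.540213) = 100: 35.84 : 100.00 : 43.96 : 5.30

35.84 : 100.00 : 43.96 : 5.30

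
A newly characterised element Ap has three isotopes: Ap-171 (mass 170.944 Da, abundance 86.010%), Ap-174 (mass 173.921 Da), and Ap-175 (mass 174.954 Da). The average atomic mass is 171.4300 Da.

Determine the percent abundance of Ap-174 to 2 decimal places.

7.26%

Let x and y be the fractions of Ap-174 and Ap-175. Then x + y = 1 − 0.86010 = 0.13990 and 173.921x + 174.954y = 171.4300 − 0.86010×170.944 = 24.4010656.
Substituting: 173.921x + 174.954(0.13990 − x) = 24.4010656
(173.921 − 174.954)x = -0.074999  ⇒  x = 0.07260, y = 0.06730
Ap-174: 7.26%, Ap-175: 6.73%.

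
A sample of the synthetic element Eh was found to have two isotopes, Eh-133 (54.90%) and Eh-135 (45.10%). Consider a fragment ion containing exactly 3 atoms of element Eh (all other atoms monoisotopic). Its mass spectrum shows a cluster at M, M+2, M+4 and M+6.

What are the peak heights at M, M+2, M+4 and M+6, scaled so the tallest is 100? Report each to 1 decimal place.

Each Eh atom is independently Eh-133 (p = 0.5490) or Eh-135 (q = 0.4510); the cluster is the binomial expansion (p + q)^3.
P(M) = 0.5490^3 = 0.165469
P(M+2) = 3 × 0.5490^2 × 0.4510^1 = 0.407796
P(M+4) = 3 × 0.5490^1 × 0.4510^2 = 0.335001
P(M+6) = 0.4510^3 = 0.091734
The M+2 peak is largest (0.407796); scaling to 100 gives 40.6 : 100.0 : 82.1 : 22.5.

40.6 : 100.0 : 82.1 : 22.5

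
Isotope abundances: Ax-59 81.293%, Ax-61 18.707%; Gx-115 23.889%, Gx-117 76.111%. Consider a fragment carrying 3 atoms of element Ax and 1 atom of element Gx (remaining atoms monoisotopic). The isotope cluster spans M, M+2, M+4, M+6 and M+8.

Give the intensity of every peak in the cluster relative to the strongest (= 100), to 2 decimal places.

25.80 : 100.00 : 60.84 : 13.37 : 1.00

Element Ax pattern (n=3): 0.53722901 : 0.37087854 : 0.08534591 : 0.00654655
Element Gx pattern (n=1): 0.23889 : 0.76111
Convolve the two distributions (both contribute in 2-u steps):
  M: 0.53722901×0.23889 = 0.128339
  M+2: 0.53722901×0.76111 + 0.37087854×0.23889 = 0.497490
  M+4: 0.37087854×0.76111 + 0.08534591×0.23889 = 0.302668
  M+6: 0.08534591×0.76111 + 0.00654655×0.23889 = 0.066522
  M+8: 0.00654655×0.76111 = 0.004983
Scale to base peak (0.497490) = 100: 25.80 : 100.00 : 60.84 : 13.37 : 1.00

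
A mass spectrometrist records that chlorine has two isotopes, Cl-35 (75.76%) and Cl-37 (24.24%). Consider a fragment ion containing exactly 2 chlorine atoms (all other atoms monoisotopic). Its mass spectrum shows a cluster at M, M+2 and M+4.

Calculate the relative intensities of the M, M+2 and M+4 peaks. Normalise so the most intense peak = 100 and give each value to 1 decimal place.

100.0 : 64.0 : 10.2

The 2 Cl atoms are independent, so intensities follow the terms of (0.7576 + 0.2424)^2.
P(M) = 0.7576^2 = 0.573958
P(M+2) = 2 × 0.7576^1 × 0.2424^1 = 0.367284
P(M+4) = 0.2424^2 = 0.058758
The M peak is largest (0.573958); scaling to 100 gives 100.0 : 64.0 : 10.2.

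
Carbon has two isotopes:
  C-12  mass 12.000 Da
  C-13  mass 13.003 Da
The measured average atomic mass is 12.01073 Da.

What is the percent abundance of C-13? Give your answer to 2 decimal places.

Writing the weighted mean with unknown fraction x of C-12:
12.000·x + 13.003·(1 − x) = 12.01073
(12.000 − 13.003)·x = 12.01073 − 13.003
x = -0.99227 / -1.003 = 0.98930 → 98.93% C-12, 1.07% C-13.

1.07%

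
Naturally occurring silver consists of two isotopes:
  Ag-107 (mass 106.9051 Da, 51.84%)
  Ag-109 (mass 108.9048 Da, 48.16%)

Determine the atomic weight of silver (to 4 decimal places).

Average mass = Σ (abundance × isotope mass) = 0.5184 × 106.9051 + 0.4816 × 108.9048
= 55.41960 + 52.44855 = 107.86815 Da

107.8682 Da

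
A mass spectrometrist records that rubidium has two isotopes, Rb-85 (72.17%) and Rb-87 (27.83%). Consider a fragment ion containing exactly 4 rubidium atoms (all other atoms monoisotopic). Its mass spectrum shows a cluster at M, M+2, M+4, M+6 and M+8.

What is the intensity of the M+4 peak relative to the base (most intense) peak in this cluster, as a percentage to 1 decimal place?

57.8%

Binomial terms of (0.7217 + 0.2783)^4: M 0.2713, M+2 0.4184, M+4 0.2420, M+6 0.0622, M+8 0.0060 → M+2 is the base peak.
P(M+2) = C(4,1) × 0.7217^3 × 0.2783^1 = 4 × 0.37589809 × 0.2783 = 0.418450 (base)
P(M+4) = C(4,2) × 0.7217^2 × 0.2783^2 = 6 × 0.52085089 × 0.07745089 = 0.242042
Relative intensity = 0.242042 / 0.418450 × 100 = 57.8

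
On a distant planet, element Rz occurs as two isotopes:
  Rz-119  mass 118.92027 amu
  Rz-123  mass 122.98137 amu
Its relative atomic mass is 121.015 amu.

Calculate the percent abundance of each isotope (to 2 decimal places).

Writing the weighted mean with unknown fraction x of Rz-119:
118.92027·x + 122.98137·(1 − x) = 121.015
(118.92027 − 122.98137)·x = 121.015 − 122.98137
x = -1.96637 / -4.06110 = 0.48420 → 48.42% Rz-119, 51.58% Rz-123.

Rz-119: 48.42%, Rz-123: 51.58%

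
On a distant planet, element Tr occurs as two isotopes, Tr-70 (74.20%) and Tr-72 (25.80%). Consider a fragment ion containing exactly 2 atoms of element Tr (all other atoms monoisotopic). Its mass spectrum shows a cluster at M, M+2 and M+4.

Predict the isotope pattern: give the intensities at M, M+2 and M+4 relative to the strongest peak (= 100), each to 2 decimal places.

100.00 : 69.54 : 12.09

Each Tr atom is independently Tr-70 (p = 0.7420) or Tr-72 (q = 0.2580); the cluster is the binomial expansion (p + q)^2.
P(M) = 0.7420^2 = 0.550564
P(M+2) = 2 × 0.7420^1 × 0.2580^1 = 0.382872
P(M+4) = 0.2580^2 = 0.066564
The M peak is largest (0.550564); scaling to 100 gives 100.00 : 69.54 : 12.09.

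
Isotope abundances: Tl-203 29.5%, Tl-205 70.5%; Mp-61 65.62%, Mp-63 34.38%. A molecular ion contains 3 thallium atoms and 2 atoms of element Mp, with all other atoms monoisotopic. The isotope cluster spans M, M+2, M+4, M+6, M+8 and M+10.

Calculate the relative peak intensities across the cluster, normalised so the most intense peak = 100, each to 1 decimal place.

3.0 : 24.5 : 74.2 : 100.0 : 56.6 : 11.2

Thallium pattern (n=3): 0.02567237 : 0.18405787 : 0.43986713 : 0.35040263
Element Mp pattern (n=2): 0.43059844 : 0.45120312 : 0.11819844
Convolve the two distributions (both contribute in 2-u steps):
  M: 0.02567237×0.43059844 = 0.011054
  M+2: 0.02567237×0.45120312 + 0.18405787×0.43059844 = 0.090838
  M+4: 0.02567237×0.11819844 + 0.18405787×0.45120312 + 0.43986713×0.43059844 = 0.275488
  M+6: 0.18405787×0.11819844 + 0.43986713×0.45120312 + 0.35040263×0.43059844 = 0.371108
  M+8: 0.43986713×0.11819844 + 0.35040263×0.45120312 = 0.210094
  M+10: 0.35040263×0.11819844 = 0.041417
Scale to base peak (0.371108) = 100: 3.0 : 24.5 : 74.2 : 100.0 : 56.6 : 11.2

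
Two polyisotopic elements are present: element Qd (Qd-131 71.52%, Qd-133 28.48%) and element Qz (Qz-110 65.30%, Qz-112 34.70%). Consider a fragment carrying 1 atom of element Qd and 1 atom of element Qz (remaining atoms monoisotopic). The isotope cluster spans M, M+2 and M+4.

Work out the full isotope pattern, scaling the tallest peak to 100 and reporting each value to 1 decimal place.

100.0 : 93.0 : 21.2

Element Qd pattern (n=1): 0.7152 : 0.2848
Element Qz pattern (n=1): 0.6530 : 0.3470
Convolve the two distributions (both contribute in 2-u steps):
  M: 0.7152×0.6530 = 0.467026
  M+2: 0.7152×0.3470 + 0.2848×0.6530 = 0.434149
  M+4: 0.2848×0.3470 = 0.098826
Scale to base peak (0.467026) = 100: 100.0 : 93.0 : 21.2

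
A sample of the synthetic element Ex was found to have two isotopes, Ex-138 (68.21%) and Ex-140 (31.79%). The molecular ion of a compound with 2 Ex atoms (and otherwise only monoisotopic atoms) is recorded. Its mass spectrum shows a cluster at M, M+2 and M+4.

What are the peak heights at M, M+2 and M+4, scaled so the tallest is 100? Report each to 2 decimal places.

Each Ex atom is independently Ex-138 (p = 0.6821) or Ex-140 (q = 0.3179); the cluster is the binomial expansion (p + q)^2.
P(M) = 0.6821^2 = 0.465260
P(M+2) = 2 × 0.6821^1 × 0.3179^1 = 0.433679
P(M+4) = 0.3179^2 = 0.101060
The M peak is largest (0.465260); scaling to 100 gives 100.00 : 93.21 : 21.72.

100.00 : 93.21 : 21.72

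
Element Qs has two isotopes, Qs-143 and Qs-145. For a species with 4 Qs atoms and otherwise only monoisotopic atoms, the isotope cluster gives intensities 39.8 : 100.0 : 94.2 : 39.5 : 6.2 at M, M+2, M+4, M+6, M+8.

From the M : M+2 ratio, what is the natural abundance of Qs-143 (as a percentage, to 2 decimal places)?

If p is the fraction of Qs that is Qs-143, then I(M+2)/I(M) = [C(4,1)·p^3·(1−p)] / p^4 = 4·(1−p)/p = 100.0/39.8 = 2.5126
(1−p)/p = 2.5126/4 = 0.6281  ⇒  p = 1/(1 + 0.6281) = 0.6142
Qs-143: 61.42%, Qs-145: 38.58%.

61.42%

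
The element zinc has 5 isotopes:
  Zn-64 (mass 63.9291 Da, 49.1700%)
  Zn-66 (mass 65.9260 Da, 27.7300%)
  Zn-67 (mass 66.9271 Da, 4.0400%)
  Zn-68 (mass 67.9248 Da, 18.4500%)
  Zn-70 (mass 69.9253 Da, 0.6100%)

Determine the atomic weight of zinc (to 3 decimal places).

Average mass = Σ (abundance × isotope mass) = 0.491700 × 63.9291 + 0.277300 × 65.9260 + 0.040400 × 66.9271 + 0.184500 × 67.9248 + 0.006100 × 69.9253
= 31.43394 + 18.28128 + 2.70385 + 12.53213 + 0.42654 = 65.37774 Da

65.378 Da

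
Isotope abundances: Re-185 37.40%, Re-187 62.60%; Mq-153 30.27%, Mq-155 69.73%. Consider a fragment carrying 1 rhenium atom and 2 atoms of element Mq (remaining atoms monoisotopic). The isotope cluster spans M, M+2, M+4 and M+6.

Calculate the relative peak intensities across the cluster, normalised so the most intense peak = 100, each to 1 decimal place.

7.7 : 48.2 : 100.0 : 68.2

Rhenium pattern (n=1): 0.3740 : 0.6260
Element Mq pattern (n=2): 0.09162729 : 0.42214542 : 0.48622729
Convolve the two distributions (both contribute in 2-u steps):
  M: 0.3740×0.09162729 = 0.034269
  M+2: 0.3740×0.42214542 + 0.6260×0.09162729 = 0.215241
  M+4: 0.3740×0.48622729 + 0.6260×0.42214542 = 0.446112
  M+6: 0.6260×0.48622729 = 0.304378
Scale to base peak (0.446112) = 100: 7.7 : 48.2 : 100.0 : 68.2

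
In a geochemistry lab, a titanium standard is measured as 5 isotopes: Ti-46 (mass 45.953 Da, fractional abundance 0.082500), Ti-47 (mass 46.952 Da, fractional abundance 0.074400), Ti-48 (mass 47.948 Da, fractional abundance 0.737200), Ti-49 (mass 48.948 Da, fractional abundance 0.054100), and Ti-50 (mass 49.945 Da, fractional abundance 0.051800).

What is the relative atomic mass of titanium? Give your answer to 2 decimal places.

47.87 Da

Average mass = Σ (abundance × isotope mass) = 0.082500 × 45.953 + 0.074400 × 46.952 + 0.737200 × 47.948 + 0.054100 × 48.948 + 0.051800 × 49.945
= 3.7911 + 3.4932 + 35.3473 + 2.6481 + 2.5872 = 47.8669 Da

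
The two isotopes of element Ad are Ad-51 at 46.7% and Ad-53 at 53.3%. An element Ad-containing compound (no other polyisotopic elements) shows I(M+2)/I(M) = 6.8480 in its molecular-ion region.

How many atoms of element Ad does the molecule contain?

With n Ad atoms, P(M+2)/P(M) = C(n,1)·p^(n−1)q / p^n = n·q/p = n · 0.533/0.467.
n = 6.8480 × 0.467/0.533 = 6.00 ≈ 6

6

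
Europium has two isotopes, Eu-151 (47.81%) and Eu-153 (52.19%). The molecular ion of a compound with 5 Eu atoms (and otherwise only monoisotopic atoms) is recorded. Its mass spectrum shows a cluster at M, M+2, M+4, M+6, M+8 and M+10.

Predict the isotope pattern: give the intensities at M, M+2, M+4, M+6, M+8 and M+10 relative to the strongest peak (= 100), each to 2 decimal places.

Each Eu atom is independently Eu-151 (p = 0.4781) or Eu-153 (q = 0.5219); the cluster is the binomial expansion (p + q)^5.
P(M) = 0.4781^5 = 0.024980
P(M+2) = 5 × 0.4781^4 × 0.5219^1 = 0.136343
P(M+4) = 10 × 0.4781^3 × 0.5219^2 = 0.297667
P(M+6) = 10 × 0.4781^2 × 0.5219^3 = 0.324937
P(M+8) = 5 × 0.4781^1 × 0.5219^4 = 0.177353
P(M+10) = 0.5219^5 = 0.038720
The M+6 peak is largest (0.324937); scaling to 100 gives 7.69 : 41.96 : 91.61 : 100.00 : 54.58 : 11.92.

7.69 : 41.96 : 91.61 : 100.00 : 54.58 : 11.92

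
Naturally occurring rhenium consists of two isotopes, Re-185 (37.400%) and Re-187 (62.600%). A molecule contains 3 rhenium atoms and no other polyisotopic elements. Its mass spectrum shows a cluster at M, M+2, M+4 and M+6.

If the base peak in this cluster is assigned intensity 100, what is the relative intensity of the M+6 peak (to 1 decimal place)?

(0.37400 + 0.62600)^3 gives M 0.0523, M+2 0.2627, M+4 0.4397, M+6 0.2453; the largest is M+4.
P(M+4) = C(3,2) × 0.37400^1 × 0.62600^2 = 3 × 0.3740 × 0.391876 = 0.439685 (base)
P(M+6) = C(3,3) × 0.37400^0 × 0.62600^3 = 1 × 1.0000 × 0.24531438 = 0.245314
Relative intensity = 0.245314 / 0.439685 × 100 = 55.8

55.8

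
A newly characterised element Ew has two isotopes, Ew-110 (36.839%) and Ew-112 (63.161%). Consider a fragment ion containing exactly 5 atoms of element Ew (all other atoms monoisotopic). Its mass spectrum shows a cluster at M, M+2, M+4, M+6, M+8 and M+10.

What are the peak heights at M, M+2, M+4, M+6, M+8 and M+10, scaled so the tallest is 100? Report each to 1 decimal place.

Expanding (0.36839 + 0.63161)^5:
P(M) = 0.36839^5 = 0.006785
P(M+2) = 5 × 0.36839^4 × 0.63161^1 = 0.058163
P(M+4) = 10 × 0.36839^3 × 0.63161^2 = 0.199444
P(M+6) = 10 × 0.36839^2 × 0.63161^3 = 0.341950
P(M+8) = 5 × 0.36839^1 × 0.63161^4 = 0.293139
P(M+10) = 0.63161^5 = 0.100518
The M+6 peak is largest (0.341950); scaling to 100 gives 2.0 : 17.0 : 58.3 : 100.0 : 85.7 : 29.4.

2.0 : 17.0 : 58.3 : 100.0 : 85.7 : 29.4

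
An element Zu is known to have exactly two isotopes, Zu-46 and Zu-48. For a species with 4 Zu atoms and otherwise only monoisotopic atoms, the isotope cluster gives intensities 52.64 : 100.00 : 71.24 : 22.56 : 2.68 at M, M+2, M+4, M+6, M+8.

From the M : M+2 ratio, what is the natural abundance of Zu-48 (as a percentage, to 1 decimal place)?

If p is the fraction of Zu that is Zu-46, then I(M+2)/I(M) = [C(4,1)·p^3·(1−p)] / p^4 = 4·(1−p)/p = 100.00/52.64 = 1.8997
(1−p)/p = 1.8997/4 = 0.4749  ⇒  p = 1/(1 + 0.4749) = 0.6780
Zu-46: 67.8%, Zu-48: 32.2%.

32.2%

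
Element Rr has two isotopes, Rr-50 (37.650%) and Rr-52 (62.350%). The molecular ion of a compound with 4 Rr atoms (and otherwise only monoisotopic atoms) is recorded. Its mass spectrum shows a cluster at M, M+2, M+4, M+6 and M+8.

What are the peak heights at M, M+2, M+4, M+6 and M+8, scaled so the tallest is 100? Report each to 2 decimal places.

Expanding (0.37650 + 0.62350)^4:
P(M) = 0.37650^4 = 0.020094
P(M+2) = 4 × 0.37650^3 × 0.62350^1 = 0.133104
P(M+4) = 6 × 0.37650^2 × 0.62350^2 = 0.330639
P(M+6) = 4 × 0.37650^1 × 0.62350^3 = 0.365035
P(M+8) = 0.62350^4 = 0.151128
The M+6 peak is largest (0.365035); scaling to 100 gives 5.50 : 36.46 : 90.58 : 100.00 : 41.40.

5.50 : 36.46 : 90.58 : 100.00 : 41.40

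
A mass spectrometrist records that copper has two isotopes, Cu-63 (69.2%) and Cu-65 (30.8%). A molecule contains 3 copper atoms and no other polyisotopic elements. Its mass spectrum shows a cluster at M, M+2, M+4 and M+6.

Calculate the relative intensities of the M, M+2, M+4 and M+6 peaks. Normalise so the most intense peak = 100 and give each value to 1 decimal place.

The 3 Cu atoms are independent, so intensities follow the terms of (0.692 + 0.308)^3.
P(M) = 0.692^3 = 0.331374
P(M+2) = 3 × 0.692^2 × 0.308^1 = 0.442470
P(M+4) = 3 × 0.692^1 × 0.308^2 = 0.196938
P(M+6) = 0.308^3 = 0.029218
The M+2 peak is largest (0.442470); scaling to 100 gives 74.9 : 100.0 : 44.5 : 6.6.

74.9 : 100.0 : 44.5 : 6.6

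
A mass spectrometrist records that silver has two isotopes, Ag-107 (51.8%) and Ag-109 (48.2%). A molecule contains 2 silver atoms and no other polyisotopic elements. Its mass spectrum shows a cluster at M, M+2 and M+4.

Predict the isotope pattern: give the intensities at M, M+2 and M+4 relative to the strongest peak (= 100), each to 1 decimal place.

53.7 : 100.0 : 46.5

Each Ag atom is independently Ag-107 (p = 0.518) or Ag-109 (q = 0.482); the cluster is the binomial expansion (p + q)^2.
P(M) = 0.518^2 = 0.268324
P(M+2) = 2 × 0.518^1 × 0.482^1 = 0.499352
P(M+4) = 0.482^2 = 0.232324
The M+2 peak is largest (0.499352); scaling to 100 gives 53.7 : 100.0 : 46.5.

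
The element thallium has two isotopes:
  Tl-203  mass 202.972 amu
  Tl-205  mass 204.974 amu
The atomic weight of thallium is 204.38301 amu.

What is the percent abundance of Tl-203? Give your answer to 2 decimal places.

29.52%

Let x be the fractional abundance of Tl-203; then Tl-205 has abundance 1 − x.
202.972·x + 204.974·(1 − x) = 204.38301
(202.972 − 204.974)·x = 204.38301 − 204.974
x = -0.59099 / -2.002 = 0.29520 → 29.52% Tl-203, 70.48% Tl-205.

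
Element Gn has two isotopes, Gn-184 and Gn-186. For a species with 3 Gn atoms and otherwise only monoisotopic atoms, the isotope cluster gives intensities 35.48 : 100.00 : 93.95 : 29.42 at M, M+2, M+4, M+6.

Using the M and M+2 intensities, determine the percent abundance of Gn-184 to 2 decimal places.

51.56%

Let p = fractional abundance of Gn-184. I(M+2)/I(M) = [C(3,1)·p^2·(1−p)] / p^3 = 3·(1−p)/p = 100.00/35.48 = 2.8185
(1−p)/p = 2.8185/3 = 0.9395  ⇒  p = 1/(1 + 0.9395) = 0.5156
Gn-184: 51.56%, Gn-186: 48.44%.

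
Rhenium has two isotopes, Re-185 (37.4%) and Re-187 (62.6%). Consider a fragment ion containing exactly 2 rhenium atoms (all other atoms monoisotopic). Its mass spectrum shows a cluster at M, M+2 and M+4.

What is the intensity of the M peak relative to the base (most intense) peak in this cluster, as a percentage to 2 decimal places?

29.87%

(0.374 + 0.626)^2 gives M 0.1399, M+2 0.4682, M+4 0.3919; the largest is M+2.
P(M+2) = C(2,1) × 0.374^1 × 0.626^1 = 2 × 0.3740 × 0.6260 = 0.468248 (base)
P(M) = C(2,0) × 0.374^2 × 0.626^0 = 1 × 0.139876 × 1.0000 = 0.139876
Relative intensity = 0.139876 / 0.468248 × 100 = 29.87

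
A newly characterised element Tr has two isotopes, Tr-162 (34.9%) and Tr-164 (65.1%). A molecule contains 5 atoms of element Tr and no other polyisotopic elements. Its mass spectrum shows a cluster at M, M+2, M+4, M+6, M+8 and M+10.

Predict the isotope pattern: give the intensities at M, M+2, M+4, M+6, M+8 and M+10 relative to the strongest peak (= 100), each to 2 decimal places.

Expanding (0.349 + 0.651)^5:
P(M) = 0.349^5 = 0.005178
P(M+2) = 5 × 0.349^4 × 0.651^1 = 0.048289
P(M+4) = 10 × 0.349^3 × 0.651^2 = 0.180152
P(M+6) = 10 × 0.349^2 × 0.651^3 = 0.336042
P(M+8) = 5 × 0.349^1 × 0.651^4 = 0.313415
P(M+10) = 0.651^5 = 0.116924
The M+6 peak is largest (0.336042); scaling to 100 gives 1.54 : 14.37 : 53.61 : 100.00 : 93.27 : 34.79.

1.54 : 14.37 : 53.61 : 100.00 : 93.27 : 34.79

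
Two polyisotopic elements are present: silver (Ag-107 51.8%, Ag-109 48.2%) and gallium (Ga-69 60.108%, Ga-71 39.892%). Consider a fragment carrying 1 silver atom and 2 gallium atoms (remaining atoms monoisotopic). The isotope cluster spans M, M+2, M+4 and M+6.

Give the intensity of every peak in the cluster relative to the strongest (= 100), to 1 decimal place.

Silver pattern (n=1): 0.5180 : 0.4820
Gallium pattern (n=2): 0.36129717 : 0.47956567 : 0.15913717
Convolve the two distributions (both contribute in 2-u steps):
  M: 0.5180×0.36129717 = 0.187152
  M+2: 0.5180×0.47956567 + 0.4820×0.36129717 = 0.422560
  M+4: 0.5180×0.15913717 + 0.4820×0.47956567 = 0.313584
  M+6: 0.4820×0.15913717 = 0.076704
Scale to base peak (0.422560) = 100: 44.3 : 100.0 : 74.2 : 18.2

44.3 : 100.0 : 74.2 : 18.2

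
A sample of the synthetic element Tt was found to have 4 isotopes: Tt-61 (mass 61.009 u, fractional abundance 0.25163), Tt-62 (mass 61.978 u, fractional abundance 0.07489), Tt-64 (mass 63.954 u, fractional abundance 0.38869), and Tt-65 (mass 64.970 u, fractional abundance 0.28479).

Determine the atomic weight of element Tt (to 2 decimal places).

63.35 u

Average mass = Σ (abundance × isotope mass) = 0.25163 × 61.009 + 0.07489 × 61.978 + 0.38869 × 63.954 + 0.28479 × 64.970
= 15.3517 + 4.6415 + 24.8583 + 18.5028 = 63.3543 u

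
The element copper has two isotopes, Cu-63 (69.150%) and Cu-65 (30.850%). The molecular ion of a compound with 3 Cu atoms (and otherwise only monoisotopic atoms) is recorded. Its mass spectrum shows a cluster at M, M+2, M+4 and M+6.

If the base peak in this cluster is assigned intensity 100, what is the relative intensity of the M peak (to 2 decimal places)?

74.72

(0.69150 + 0.30850)^3 gives M 0.3307, M+2 0.4425, M+4 0.1974, M+6 0.0294; the largest is M+2.
P(M+2) = C(3,1) × 0.69150^2 × 0.30850^1 = 3 × 0.47817225 × 0.3085 = 0.442548 (base)
P(M) = C(3,0) × 0.69150^3 × 0.30850^0 = 1 × 0.33065611 × 1.0000 = 0.330656
Relative intensity = 0.330656 / 0.442548 × 100 = 74.72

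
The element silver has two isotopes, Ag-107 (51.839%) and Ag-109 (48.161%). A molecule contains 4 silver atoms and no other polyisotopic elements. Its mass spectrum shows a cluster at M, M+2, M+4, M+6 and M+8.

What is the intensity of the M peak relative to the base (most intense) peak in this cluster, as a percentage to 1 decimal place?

Term probabilities: M 0.0722, M+2 0.2684, M+4 0.3740, M+6 0.2316, M+8 0.0538. Base peak = M+4.
P(M+4) = C(4,2) × 0.51839^2 × 0.48161^2 = 6 × 0.26872819 × 0.23194819 = 0.373986 (base)
P(M) = C(4,0) × 0.51839^4 × 0.48161^0 = 1 × 0.07221484 × 1.0000 = 0.072215
Relative intensity = 0.072215 / 0.373986 × 100 = 19.3

19.3%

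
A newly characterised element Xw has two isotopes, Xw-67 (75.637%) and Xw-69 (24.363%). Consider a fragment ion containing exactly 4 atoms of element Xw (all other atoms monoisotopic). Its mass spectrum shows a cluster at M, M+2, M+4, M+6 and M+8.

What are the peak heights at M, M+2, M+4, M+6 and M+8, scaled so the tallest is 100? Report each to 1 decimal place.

77.6 : 100.0 : 48.3 : 10.4 : 0.8

Expanding (0.75637 + 0.24363)^4:
P(M) = 0.75637^4 = 0.327293
P(M+2) = 4 × 0.75637^3 × 0.24363^1 = 0.421690
P(M+4) = 6 × 0.75637^2 × 0.24363^2 = 0.203742
P(M+6) = 4 × 0.75637^1 × 0.24363^3 = 0.043751
P(M+8) = 0.24363^4 = 0.003523
The M+2 peak is largest (0.421690); scaling to 100 gives 77.6 : 100.0 : 48.3 : 10.4 : 0.8.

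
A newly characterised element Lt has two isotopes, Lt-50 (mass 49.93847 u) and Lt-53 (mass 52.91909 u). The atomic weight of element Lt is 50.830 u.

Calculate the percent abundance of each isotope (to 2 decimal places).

Let x be the fractional abundance of Lt-50; then Lt-53 has abundance 1 − x.
49.93847·x + 52.91909·(1 − x) = 50.830
(49.93847 − 52.91909)·x = 50.830 − 52.91909
x = -2.08909 / -2.98062 = 0.70089 → 70.09% Lt-50, 29.91% Lt-53.

Lt-50: 70.09%, Lt-53: 29.91%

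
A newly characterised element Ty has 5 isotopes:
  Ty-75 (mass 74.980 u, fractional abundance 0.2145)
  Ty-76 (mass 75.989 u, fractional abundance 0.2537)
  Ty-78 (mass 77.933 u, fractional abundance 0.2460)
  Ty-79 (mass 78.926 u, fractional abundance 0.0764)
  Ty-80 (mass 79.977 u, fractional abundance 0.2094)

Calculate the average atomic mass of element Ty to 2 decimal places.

77.31 u

Weight each isotope mass by its fractional abundance: 0.2145 × 74.980 + 0.2537 × 75.989 + 0.2460 × 77.933 + 0.0764 × 78.926 + 0.2094 × 79.977
= 16.0832 + 19.2784 + 19.1715 + 6.0299 + 16.7472 = 77.3102 u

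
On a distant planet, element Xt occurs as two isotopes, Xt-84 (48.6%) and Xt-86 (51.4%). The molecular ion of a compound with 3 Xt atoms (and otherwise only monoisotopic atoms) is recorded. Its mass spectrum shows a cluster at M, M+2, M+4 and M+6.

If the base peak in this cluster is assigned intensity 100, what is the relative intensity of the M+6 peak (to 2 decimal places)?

35.25

Term probabilities: M 0.1148, M+2 0.3642, M+4 0.3852, M+6 0.1358. Base peak = M+4.
P(M+4) = C(3,2) × 0.486^1 × 0.514^2 = 3 × 0.4860 × 0.264196 = 0.385198 (base)
P(M+6) = C(3,3) × 0.486^0 × 0.514^3 = 1 × 1.0000 × 0.13579674 = 0.135797
Relative intensity = 0.135797 / 0.385198 × 100 = 35.25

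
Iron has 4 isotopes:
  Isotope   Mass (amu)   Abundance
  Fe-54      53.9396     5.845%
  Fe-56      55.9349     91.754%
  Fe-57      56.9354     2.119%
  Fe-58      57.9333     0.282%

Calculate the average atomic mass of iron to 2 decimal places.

55.85 amu

Average mass = Σ (abundance × isotope mass) = 0.05845 × 53.9396 + 0.91754 × 55.9349 + 0.02119 × 56.9354 + 0.00282 × 57.9333
= 3.15277 + 51.32251 + 1.20646 + 0.16337 = 55.84511 amu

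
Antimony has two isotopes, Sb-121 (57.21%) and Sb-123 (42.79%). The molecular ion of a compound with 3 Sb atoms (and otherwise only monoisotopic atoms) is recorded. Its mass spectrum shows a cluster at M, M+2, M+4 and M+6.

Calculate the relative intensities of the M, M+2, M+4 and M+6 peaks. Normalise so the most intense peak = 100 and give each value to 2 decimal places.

44.57 : 100.00 : 74.79 : 18.65

The 3 Sb atoms are independent, so intensities follow the terms of (0.5721 + 0.4279)^3.
P(M) = 0.5721^3 = 0.187247
P(M+2) = 3 × 0.5721^2 × 0.4279^1 = 0.420153
P(M+4) = 3 × 0.5721^1 × 0.4279^2 = 0.314252
P(M+6) = 0.4279^3 = 0.078348
The M+2 peak is largest (0.420153); scaling to 100 gives 44.57 : 100.00 : 74.79 : 18.65.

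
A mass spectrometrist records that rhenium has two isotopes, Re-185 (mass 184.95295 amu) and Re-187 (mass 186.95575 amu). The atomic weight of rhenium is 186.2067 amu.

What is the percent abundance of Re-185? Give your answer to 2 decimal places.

With x = fraction of Re-185 (so Re-187 is 1 − x):
184.95295·x + 186.95575·(1 − x) = 186.2067
(184.95295 − 186.95575)·x = 186.2067 − 186.95575
x = -0.74905 / -2.00280 = 0.37400 → 37.40% Re-185, 62.60% Re-187.

37.40%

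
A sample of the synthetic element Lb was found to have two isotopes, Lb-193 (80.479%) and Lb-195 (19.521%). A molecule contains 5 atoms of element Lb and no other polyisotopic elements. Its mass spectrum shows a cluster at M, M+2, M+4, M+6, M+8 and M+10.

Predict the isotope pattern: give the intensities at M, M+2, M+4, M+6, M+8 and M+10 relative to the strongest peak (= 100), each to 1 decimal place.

The 5 Lb atoms are independent, so intensities follow the terms of (0.80479 + 0.19521)^5.
P(M) = 0.80479^5 = 0.337608
P(M+2) = 5 × 0.80479^4 × 0.19521^1 = 0.409451
P(M+4) = 10 × 0.80479^3 × 0.19521^2 = 0.198633
P(M+6) = 10 × 0.80479^2 × 0.19521^3 = 0.048181
P(M+8) = 5 × 0.80479^1 × 0.19521^4 = 0.005843
P(M+10) = 0.19521^5 = 0.000283
The M+2 peak is largest (0.409451); scaling to 100 gives 82.5 : 100.0 : 48.5 : 11.8 : 1.4 : 0.1.

82.5 : 100.0 : 48.5 : 11.8 : 1.4 : 0.1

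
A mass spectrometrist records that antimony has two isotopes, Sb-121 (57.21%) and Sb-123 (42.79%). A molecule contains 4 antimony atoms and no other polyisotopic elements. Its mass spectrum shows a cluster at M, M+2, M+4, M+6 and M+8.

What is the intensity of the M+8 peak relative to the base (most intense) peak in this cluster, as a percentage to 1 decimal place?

9.3%

Term probabilities: M 0.1071, M+2 0.3205, M+4 0.3596, M+6 0.1793, M+8 0.0335. Base peak = M+4.
P(M+4) = C(4,2) × 0.5721^2 × 0.4279^2 = 6 × 0.32729841 × 0.18309841 = 0.359567 (base)
P(M+8) = C(4,4) × 0.5721^0 × 0.4279^4 = 1 × 1.0000 × 0.03352503 = 0.033525
Relative intensity = 0.033525 / 0.359567 × 100 = 9.3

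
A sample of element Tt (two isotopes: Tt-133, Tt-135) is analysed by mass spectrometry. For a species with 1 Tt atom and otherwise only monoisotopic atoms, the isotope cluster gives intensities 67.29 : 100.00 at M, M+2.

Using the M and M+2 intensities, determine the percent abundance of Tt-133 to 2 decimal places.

If p is the fraction of Tt that is Tt-133, then I(M+2)/I(M) = [C(1,1)·p^0·(1−p)] / p^1 = 1·(1−p)/p = 100.00/67.29 = 1.4861
(1−p)/p = 1.4861/1 = 1.4861  ⇒  p = 1/(1 + 1.4861) = 0.4022
Tt-133: 40.22%, Tt-135: 59.78%.

40.22%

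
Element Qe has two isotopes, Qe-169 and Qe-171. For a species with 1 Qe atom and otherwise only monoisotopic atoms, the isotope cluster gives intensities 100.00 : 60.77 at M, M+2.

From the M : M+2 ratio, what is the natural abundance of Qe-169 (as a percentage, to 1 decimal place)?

Write p for the Qe-169 fraction. I(M+2)/I(M) = [C(1,1)·p^0·(1−p)] / p^1 = 1·(1−p)/p = 60.77/100.00 = 0.6077
(1−p)/p = 0.6077/1 = 0.6077  ⇒  p = 1/(1 + 0.6077) = 0.6220
Qe-169: 62.2%, Qe-171: 37.8%.

62.2%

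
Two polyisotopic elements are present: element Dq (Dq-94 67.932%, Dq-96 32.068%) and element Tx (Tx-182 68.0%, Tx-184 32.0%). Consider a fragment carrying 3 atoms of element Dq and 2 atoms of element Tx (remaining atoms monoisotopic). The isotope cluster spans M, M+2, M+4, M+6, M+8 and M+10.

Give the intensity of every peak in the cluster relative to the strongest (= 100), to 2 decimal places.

Element Dq pattern (n=3): 0.31348965 : 0.44395805 : 0.20957497 : 0.03297734
Element Tx pattern (n=2): 0.4624 : 0.4352 : 0.1024
Convolve the two distributions (both contribute in 2-u steps):
  M: 0.31348965×0.4624 = 0.144958
  M+2: 0.31348965×0.4352 + 0.44395805×0.4624 = 0.341717
  M+4: 0.31348965×0.1024 + 0.44395805×0.4352 + 0.20957497×0.4624 = 0.322219
  M+6: 0.44395805×0.1024 + 0.20957497×0.4352 + 0.03297734×0.4624 = 0.151917
  M+8: 0.20957497×0.1024 + 0.03297734×0.4352 = 0.035812
  M+10: 0.03297734×0.1024 = 0.003377
Scale to base peak (0.341717) = 100: 42.42 : 100.00 : 94.29 : 44.46 : 10.48 : 0.99

42.42 : 100.00 : 94.29 : 44.46 : 10.48 : 0.99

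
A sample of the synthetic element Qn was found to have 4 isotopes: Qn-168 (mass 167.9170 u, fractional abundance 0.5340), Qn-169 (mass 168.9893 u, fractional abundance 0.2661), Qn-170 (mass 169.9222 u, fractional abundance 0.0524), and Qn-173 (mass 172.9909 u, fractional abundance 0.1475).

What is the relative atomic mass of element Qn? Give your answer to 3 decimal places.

The abundance-weighted mean is 0.5340 × 167.9170 + 0.2661 × 168.9893 + 0.0524 × 169.9222 + 0.1475 × 172.9909
= 89.66768 + 44.96805 + 8.90392 + 25.51616 = 169.05581 u

169.056 u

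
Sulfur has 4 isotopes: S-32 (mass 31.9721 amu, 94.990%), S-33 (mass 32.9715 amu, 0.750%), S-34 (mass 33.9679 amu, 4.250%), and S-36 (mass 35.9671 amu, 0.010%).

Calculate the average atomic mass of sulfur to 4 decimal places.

The abundance-weighted mean is 0.94990 × 31.9721 + 0.00750 × 32.9715 + 0.04250 × 33.9679 + 0.00010 × 35.9671
= 30.37030 + 0.24729 + 1.44364 + 0.00360 = 32.06483 amu

32.0648 amu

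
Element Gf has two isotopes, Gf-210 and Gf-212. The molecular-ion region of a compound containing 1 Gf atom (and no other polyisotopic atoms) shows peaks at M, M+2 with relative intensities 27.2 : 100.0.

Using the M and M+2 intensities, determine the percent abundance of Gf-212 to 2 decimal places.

78.62%

Write p for the Gf-210 fraction. I(M+2)/I(M) = [C(1,1)·p^0·(1−p)] / p^1 = 1·(1−p)/p = 100.0/27.2 = 3.6765
(1−p)/p = 3.6765/1 = 3.6765  ⇒  p = 1/(1 + 3.6765) = 0.2138
Gf-210: 21.38%, Gf-212: 78.62%.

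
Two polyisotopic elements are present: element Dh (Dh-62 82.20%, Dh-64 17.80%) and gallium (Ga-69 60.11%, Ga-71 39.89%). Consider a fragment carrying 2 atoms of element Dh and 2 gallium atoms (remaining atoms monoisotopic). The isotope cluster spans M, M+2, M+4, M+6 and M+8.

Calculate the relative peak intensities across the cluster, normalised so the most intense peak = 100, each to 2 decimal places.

Element Dh pattern (n=2): 0.675684 : 0.292632 : 0.031684
Gallium pattern (n=2): 0.36132121 : 0.47955758 : 0.15912121
Convolve the two distributions (both contribute in 2-u steps):
  M: 0.675684×0.36132121 = 0.244139
  M+2: 0.675684×0.47955758 + 0.292632×0.36132121 = 0.429764
  M+4: 0.675684×0.15912121 + 0.292632×0.47955758 + 0.031684×0.36132121 = 0.259298
  M+6: 0.292632×0.15912121 + 0.031684×0.47955758 = 0.061758
  M+8: 0.031684×0.15912121 = 0.005042
Scale to base peak (0.429764) = 100: 56.81 : 100.00 : 60.33 : 14.37 : 1.17

56.81 : 100.00 : 60.33 : 14.37 : 1.17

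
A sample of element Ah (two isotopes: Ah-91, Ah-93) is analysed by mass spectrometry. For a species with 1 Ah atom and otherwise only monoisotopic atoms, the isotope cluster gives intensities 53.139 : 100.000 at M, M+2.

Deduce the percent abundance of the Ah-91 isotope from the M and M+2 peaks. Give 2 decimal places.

Write p for the Ah-91 fraction. I(M+2)/I(M) = [C(1,1)·p^0·(1−p)] / p^1 = 1·(1−p)/p = 100.000/53.139 = 1.8819
(1−p)/p = 1.8819/1 = 1.8819  ⇒  p = 1/(1 + 1.8819) = 0.3470
Ah-91: 34.70%, Ah-93: 65.30%.

34.70%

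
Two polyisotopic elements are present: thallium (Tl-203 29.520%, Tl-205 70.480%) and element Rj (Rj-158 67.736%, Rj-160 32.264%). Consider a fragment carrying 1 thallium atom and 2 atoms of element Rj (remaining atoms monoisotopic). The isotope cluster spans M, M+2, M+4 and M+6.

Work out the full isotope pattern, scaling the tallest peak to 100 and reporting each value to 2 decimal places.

29.94 : 100.00 : 74.89 : 16.22

Thallium pattern (n=1): 0.2952 : 0.7048
Element Rj pattern (n=2): 0.45881657 : 0.43708686 : 0.10409657
Convolve the two distributions (both contribute in 2-u steps):
  M: 0.2952×0.45881657 = 0.135443
  M+2: 0.2952×0.43708686 + 0.7048×0.45881657 = 0.452402
  M+4: 0.2952×0.10409657 + 0.7048×0.43708686 = 0.338788
  M+6: 0.7048×0.10409657 = 0.073367
Scale to base peak (0.452402) = 100: 29.94 : 100.00 : 74.89 : 16.22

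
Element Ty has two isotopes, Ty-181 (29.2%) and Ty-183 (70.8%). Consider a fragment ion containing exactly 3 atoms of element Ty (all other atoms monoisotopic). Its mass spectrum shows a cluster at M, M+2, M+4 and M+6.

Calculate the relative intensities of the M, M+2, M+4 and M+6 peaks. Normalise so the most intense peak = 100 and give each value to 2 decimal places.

5.67 : 41.24 : 100.00 : 80.82

Expanding (0.292 + 0.708)^3:
P(M) = 0.292^3 = 0.024897
P(M+2) = 3 × 0.292^2 × 0.708^1 = 0.181101
P(M+4) = 3 × 0.292^1 × 0.708^2 = 0.439107
P(M+6) = 0.708^3 = 0.354895
The M+4 peak is largest (0.439107); scaling to 100 gives 5.67 : 41.24 : 100.00 : 80.82.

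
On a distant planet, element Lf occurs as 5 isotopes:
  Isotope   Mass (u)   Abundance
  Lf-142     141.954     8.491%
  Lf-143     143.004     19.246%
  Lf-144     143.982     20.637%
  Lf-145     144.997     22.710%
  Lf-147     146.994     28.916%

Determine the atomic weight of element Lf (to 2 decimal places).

The abundance-weighted mean is 0.08491 × 141.954 + 0.19246 × 143.004 + 0.20637 × 143.982 + 0.22710 × 144.997 + 0.28916 × 146.994
= 12.0533 + 27.5225 + 29.7136 + 32.9288 + 42.5048 = 144.7230 u

144.72 u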